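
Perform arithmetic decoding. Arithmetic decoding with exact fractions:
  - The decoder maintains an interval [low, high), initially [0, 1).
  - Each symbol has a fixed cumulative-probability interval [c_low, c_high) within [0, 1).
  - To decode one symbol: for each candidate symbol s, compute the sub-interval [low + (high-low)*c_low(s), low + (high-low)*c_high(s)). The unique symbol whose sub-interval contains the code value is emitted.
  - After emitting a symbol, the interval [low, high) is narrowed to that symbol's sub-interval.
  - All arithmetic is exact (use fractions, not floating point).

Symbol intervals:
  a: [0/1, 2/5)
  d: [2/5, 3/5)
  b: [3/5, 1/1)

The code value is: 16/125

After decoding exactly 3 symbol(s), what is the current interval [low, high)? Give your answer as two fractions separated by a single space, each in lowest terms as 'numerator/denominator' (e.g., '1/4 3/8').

Answer: 12/125 4/25

Derivation:
Step 1: interval [0/1, 1/1), width = 1/1 - 0/1 = 1/1
  'a': [0/1 + 1/1*0/1, 0/1 + 1/1*2/5) = [0/1, 2/5) <- contains code 16/125
  'd': [0/1 + 1/1*2/5, 0/1 + 1/1*3/5) = [2/5, 3/5)
  'b': [0/1 + 1/1*3/5, 0/1 + 1/1*1/1) = [3/5, 1/1)
  emit 'a', narrow to [0/1, 2/5)
Step 2: interval [0/1, 2/5), width = 2/5 - 0/1 = 2/5
  'a': [0/1 + 2/5*0/1, 0/1 + 2/5*2/5) = [0/1, 4/25) <- contains code 16/125
  'd': [0/1 + 2/5*2/5, 0/1 + 2/5*3/5) = [4/25, 6/25)
  'b': [0/1 + 2/5*3/5, 0/1 + 2/5*1/1) = [6/25, 2/5)
  emit 'a', narrow to [0/1, 4/25)
Step 3: interval [0/1, 4/25), width = 4/25 - 0/1 = 4/25
  'a': [0/1 + 4/25*0/1, 0/1 + 4/25*2/5) = [0/1, 8/125)
  'd': [0/1 + 4/25*2/5, 0/1 + 4/25*3/5) = [8/125, 12/125)
  'b': [0/1 + 4/25*3/5, 0/1 + 4/25*1/1) = [12/125, 4/25) <- contains code 16/125
  emit 'b', narrow to [12/125, 4/25)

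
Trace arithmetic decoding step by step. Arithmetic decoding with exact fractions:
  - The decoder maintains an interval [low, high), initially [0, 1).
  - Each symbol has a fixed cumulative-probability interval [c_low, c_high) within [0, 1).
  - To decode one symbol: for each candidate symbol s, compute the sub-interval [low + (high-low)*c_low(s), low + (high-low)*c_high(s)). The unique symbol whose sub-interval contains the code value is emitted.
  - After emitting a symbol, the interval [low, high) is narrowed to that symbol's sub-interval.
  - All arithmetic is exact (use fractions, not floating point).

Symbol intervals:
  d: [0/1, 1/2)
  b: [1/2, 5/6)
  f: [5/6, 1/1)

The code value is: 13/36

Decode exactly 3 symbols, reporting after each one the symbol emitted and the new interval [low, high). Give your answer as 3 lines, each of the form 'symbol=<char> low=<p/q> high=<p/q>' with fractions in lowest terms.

Answer: symbol=d low=0/1 high=1/2
symbol=b low=1/4 high=5/12
symbol=b low=1/3 high=7/18

Derivation:
Step 1: interval [0/1, 1/1), width = 1/1 - 0/1 = 1/1
  'd': [0/1 + 1/1*0/1, 0/1 + 1/1*1/2) = [0/1, 1/2) <- contains code 13/36
  'b': [0/1 + 1/1*1/2, 0/1 + 1/1*5/6) = [1/2, 5/6)
  'f': [0/1 + 1/1*5/6, 0/1 + 1/1*1/1) = [5/6, 1/1)
  emit 'd', narrow to [0/1, 1/2)
Step 2: interval [0/1, 1/2), width = 1/2 - 0/1 = 1/2
  'd': [0/1 + 1/2*0/1, 0/1 + 1/2*1/2) = [0/1, 1/4)
  'b': [0/1 + 1/2*1/2, 0/1 + 1/2*5/6) = [1/4, 5/12) <- contains code 13/36
  'f': [0/1 + 1/2*5/6, 0/1 + 1/2*1/1) = [5/12, 1/2)
  emit 'b', narrow to [1/4, 5/12)
Step 3: interval [1/4, 5/12), width = 5/12 - 1/4 = 1/6
  'd': [1/4 + 1/6*0/1, 1/4 + 1/6*1/2) = [1/4, 1/3)
  'b': [1/4 + 1/6*1/2, 1/4 + 1/6*5/6) = [1/3, 7/18) <- contains code 13/36
  'f': [1/4 + 1/6*5/6, 1/4 + 1/6*1/1) = [7/18, 5/12)
  emit 'b', narrow to [1/3, 7/18)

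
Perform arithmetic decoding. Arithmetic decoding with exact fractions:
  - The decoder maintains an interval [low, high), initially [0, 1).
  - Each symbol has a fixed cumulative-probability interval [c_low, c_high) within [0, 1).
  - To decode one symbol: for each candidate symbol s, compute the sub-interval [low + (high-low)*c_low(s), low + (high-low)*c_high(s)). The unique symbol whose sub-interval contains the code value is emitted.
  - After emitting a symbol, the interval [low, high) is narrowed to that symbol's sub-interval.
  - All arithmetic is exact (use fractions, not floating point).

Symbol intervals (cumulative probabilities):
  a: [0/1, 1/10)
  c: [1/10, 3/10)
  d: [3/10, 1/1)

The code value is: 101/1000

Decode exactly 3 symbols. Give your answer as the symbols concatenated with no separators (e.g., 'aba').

Step 1: interval [0/1, 1/1), width = 1/1 - 0/1 = 1/1
  'a': [0/1 + 1/1*0/1, 0/1 + 1/1*1/10) = [0/1, 1/10)
  'c': [0/1 + 1/1*1/10, 0/1 + 1/1*3/10) = [1/10, 3/10) <- contains code 101/1000
  'd': [0/1 + 1/1*3/10, 0/1 + 1/1*1/1) = [3/10, 1/1)
  emit 'c', narrow to [1/10, 3/10)
Step 2: interval [1/10, 3/10), width = 3/10 - 1/10 = 1/5
  'a': [1/10 + 1/5*0/1, 1/10 + 1/5*1/10) = [1/10, 3/25) <- contains code 101/1000
  'c': [1/10 + 1/5*1/10, 1/10 + 1/5*3/10) = [3/25, 4/25)
  'd': [1/10 + 1/5*3/10, 1/10 + 1/5*1/1) = [4/25, 3/10)
  emit 'a', narrow to [1/10, 3/25)
Step 3: interval [1/10, 3/25), width = 3/25 - 1/10 = 1/50
  'a': [1/10 + 1/50*0/1, 1/10 + 1/50*1/10) = [1/10, 51/500) <- contains code 101/1000
  'c': [1/10 + 1/50*1/10, 1/10 + 1/50*3/10) = [51/500, 53/500)
  'd': [1/10 + 1/50*3/10, 1/10 + 1/50*1/1) = [53/500, 3/25)
  emit 'a', narrow to [1/10, 51/500)

Answer: caa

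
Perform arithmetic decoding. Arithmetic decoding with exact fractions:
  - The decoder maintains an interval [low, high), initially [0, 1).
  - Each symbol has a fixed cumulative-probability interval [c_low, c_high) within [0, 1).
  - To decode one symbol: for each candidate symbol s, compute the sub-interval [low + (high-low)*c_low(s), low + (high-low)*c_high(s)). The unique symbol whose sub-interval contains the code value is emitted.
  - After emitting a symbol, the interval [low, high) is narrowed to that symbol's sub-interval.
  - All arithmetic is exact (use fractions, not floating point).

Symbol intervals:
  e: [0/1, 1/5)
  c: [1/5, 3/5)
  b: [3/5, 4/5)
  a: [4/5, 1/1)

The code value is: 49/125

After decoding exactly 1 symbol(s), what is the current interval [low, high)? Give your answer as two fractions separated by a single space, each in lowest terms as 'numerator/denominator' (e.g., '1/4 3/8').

Answer: 1/5 3/5

Derivation:
Step 1: interval [0/1, 1/1), width = 1/1 - 0/1 = 1/1
  'e': [0/1 + 1/1*0/1, 0/1 + 1/1*1/5) = [0/1, 1/5)
  'c': [0/1 + 1/1*1/5, 0/1 + 1/1*3/5) = [1/5, 3/5) <- contains code 49/125
  'b': [0/1 + 1/1*3/5, 0/1 + 1/1*4/5) = [3/5, 4/5)
  'a': [0/1 + 1/1*4/5, 0/1 + 1/1*1/1) = [4/5, 1/1)
  emit 'c', narrow to [1/5, 3/5)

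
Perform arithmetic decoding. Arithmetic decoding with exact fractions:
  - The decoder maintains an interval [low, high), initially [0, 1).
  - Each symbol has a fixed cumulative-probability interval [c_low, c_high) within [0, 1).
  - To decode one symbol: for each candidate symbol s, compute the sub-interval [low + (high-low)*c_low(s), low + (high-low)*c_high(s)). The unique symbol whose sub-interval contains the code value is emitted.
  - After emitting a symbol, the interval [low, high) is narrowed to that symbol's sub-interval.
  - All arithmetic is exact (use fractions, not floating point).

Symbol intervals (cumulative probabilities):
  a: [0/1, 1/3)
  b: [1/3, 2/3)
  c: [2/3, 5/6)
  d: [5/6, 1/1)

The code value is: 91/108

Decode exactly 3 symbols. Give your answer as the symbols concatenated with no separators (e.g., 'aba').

Step 1: interval [0/1, 1/1), width = 1/1 - 0/1 = 1/1
  'a': [0/1 + 1/1*0/1, 0/1 + 1/1*1/3) = [0/1, 1/3)
  'b': [0/1 + 1/1*1/3, 0/1 + 1/1*2/3) = [1/3, 2/3)
  'c': [0/1 + 1/1*2/3, 0/1 + 1/1*5/6) = [2/3, 5/6)
  'd': [0/1 + 1/1*5/6, 0/1 + 1/1*1/1) = [5/6, 1/1) <- contains code 91/108
  emit 'd', narrow to [5/6, 1/1)
Step 2: interval [5/6, 1/1), width = 1/1 - 5/6 = 1/6
  'a': [5/6 + 1/6*0/1, 5/6 + 1/6*1/3) = [5/6, 8/9) <- contains code 91/108
  'b': [5/6 + 1/6*1/3, 5/6 + 1/6*2/3) = [8/9, 17/18)
  'c': [5/6 + 1/6*2/3, 5/6 + 1/6*5/6) = [17/18, 35/36)
  'd': [5/6 + 1/6*5/6, 5/6 + 1/6*1/1) = [35/36, 1/1)
  emit 'a', narrow to [5/6, 8/9)
Step 3: interval [5/6, 8/9), width = 8/9 - 5/6 = 1/18
  'a': [5/6 + 1/18*0/1, 5/6 + 1/18*1/3) = [5/6, 23/27) <- contains code 91/108
  'b': [5/6 + 1/18*1/3, 5/6 + 1/18*2/3) = [23/27, 47/54)
  'c': [5/6 + 1/18*2/3, 5/6 + 1/18*5/6) = [47/54, 95/108)
  'd': [5/6 + 1/18*5/6, 5/6 + 1/18*1/1) = [95/108, 8/9)
  emit 'a', narrow to [5/6, 23/27)

Answer: daa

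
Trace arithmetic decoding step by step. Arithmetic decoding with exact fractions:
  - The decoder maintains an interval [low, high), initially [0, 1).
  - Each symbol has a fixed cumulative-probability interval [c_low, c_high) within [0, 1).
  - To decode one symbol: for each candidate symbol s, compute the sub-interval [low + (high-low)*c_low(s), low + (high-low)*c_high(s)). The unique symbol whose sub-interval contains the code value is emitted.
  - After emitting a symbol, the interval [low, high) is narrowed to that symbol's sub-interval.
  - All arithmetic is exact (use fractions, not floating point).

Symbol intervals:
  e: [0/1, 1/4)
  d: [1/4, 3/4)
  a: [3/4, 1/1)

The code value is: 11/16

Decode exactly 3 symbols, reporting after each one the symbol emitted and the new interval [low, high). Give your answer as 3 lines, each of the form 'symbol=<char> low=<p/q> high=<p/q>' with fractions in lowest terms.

Step 1: interval [0/1, 1/1), width = 1/1 - 0/1 = 1/1
  'e': [0/1 + 1/1*0/1, 0/1 + 1/1*1/4) = [0/1, 1/4)
  'd': [0/1 + 1/1*1/4, 0/1 + 1/1*3/4) = [1/4, 3/4) <- contains code 11/16
  'a': [0/1 + 1/1*3/4, 0/1 + 1/1*1/1) = [3/4, 1/1)
  emit 'd', narrow to [1/4, 3/4)
Step 2: interval [1/4, 3/4), width = 3/4 - 1/4 = 1/2
  'e': [1/4 + 1/2*0/1, 1/4 + 1/2*1/4) = [1/4, 3/8)
  'd': [1/4 + 1/2*1/4, 1/4 + 1/2*3/4) = [3/8, 5/8)
  'a': [1/4 + 1/2*3/4, 1/4 + 1/2*1/1) = [5/8, 3/4) <- contains code 11/16
  emit 'a', narrow to [5/8, 3/4)
Step 3: interval [5/8, 3/4), width = 3/4 - 5/8 = 1/8
  'e': [5/8 + 1/8*0/1, 5/8 + 1/8*1/4) = [5/8, 21/32)
  'd': [5/8 + 1/8*1/4, 5/8 + 1/8*3/4) = [21/32, 23/32) <- contains code 11/16
  'a': [5/8 + 1/8*3/4, 5/8 + 1/8*1/1) = [23/32, 3/4)
  emit 'd', narrow to [21/32, 23/32)

Answer: symbol=d low=1/4 high=3/4
symbol=a low=5/8 high=3/4
symbol=d low=21/32 high=23/32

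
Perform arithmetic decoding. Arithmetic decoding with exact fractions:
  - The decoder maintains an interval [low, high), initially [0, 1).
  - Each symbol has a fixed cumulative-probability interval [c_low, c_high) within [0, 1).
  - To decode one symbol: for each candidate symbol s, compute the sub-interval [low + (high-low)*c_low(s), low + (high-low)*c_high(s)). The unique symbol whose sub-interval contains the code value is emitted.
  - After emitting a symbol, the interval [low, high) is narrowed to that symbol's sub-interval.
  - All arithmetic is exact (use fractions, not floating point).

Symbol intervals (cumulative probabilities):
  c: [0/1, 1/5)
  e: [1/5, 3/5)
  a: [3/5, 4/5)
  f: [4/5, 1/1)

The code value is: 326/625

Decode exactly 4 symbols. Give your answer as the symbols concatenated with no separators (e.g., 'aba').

Step 1: interval [0/1, 1/1), width = 1/1 - 0/1 = 1/1
  'c': [0/1 + 1/1*0/1, 0/1 + 1/1*1/5) = [0/1, 1/5)
  'e': [0/1 + 1/1*1/5, 0/1 + 1/1*3/5) = [1/5, 3/5) <- contains code 326/625
  'a': [0/1 + 1/1*3/5, 0/1 + 1/1*4/5) = [3/5, 4/5)
  'f': [0/1 + 1/1*4/5, 0/1 + 1/1*1/1) = [4/5, 1/1)
  emit 'e', narrow to [1/5, 3/5)
Step 2: interval [1/5, 3/5), width = 3/5 - 1/5 = 2/5
  'c': [1/5 + 2/5*0/1, 1/5 + 2/5*1/5) = [1/5, 7/25)
  'e': [1/5 + 2/5*1/5, 1/5 + 2/5*3/5) = [7/25, 11/25)
  'a': [1/5 + 2/5*3/5, 1/5 + 2/5*4/5) = [11/25, 13/25)
  'f': [1/5 + 2/5*4/5, 1/5 + 2/5*1/1) = [13/25, 3/5) <- contains code 326/625
  emit 'f', narrow to [13/25, 3/5)
Step 3: interval [13/25, 3/5), width = 3/5 - 13/25 = 2/25
  'c': [13/25 + 2/25*0/1, 13/25 + 2/25*1/5) = [13/25, 67/125) <- contains code 326/625
  'e': [13/25 + 2/25*1/5, 13/25 + 2/25*3/5) = [67/125, 71/125)
  'a': [13/25 + 2/25*3/5, 13/25 + 2/25*4/5) = [71/125, 73/125)
  'f': [13/25 + 2/25*4/5, 13/25 + 2/25*1/1) = [73/125, 3/5)
  emit 'c', narrow to [13/25, 67/125)
Step 4: interval [13/25, 67/125), width = 67/125 - 13/25 = 2/125
  'c': [13/25 + 2/125*0/1, 13/25 + 2/125*1/5) = [13/25, 327/625) <- contains code 326/625
  'e': [13/25 + 2/125*1/5, 13/25 + 2/125*3/5) = [327/625, 331/625)
  'a': [13/25 + 2/125*3/5, 13/25 + 2/125*4/5) = [331/625, 333/625)
  'f': [13/25 + 2/125*4/5, 13/25 + 2/125*1/1) = [333/625, 67/125)
  emit 'c', narrow to [13/25, 327/625)

Answer: efcc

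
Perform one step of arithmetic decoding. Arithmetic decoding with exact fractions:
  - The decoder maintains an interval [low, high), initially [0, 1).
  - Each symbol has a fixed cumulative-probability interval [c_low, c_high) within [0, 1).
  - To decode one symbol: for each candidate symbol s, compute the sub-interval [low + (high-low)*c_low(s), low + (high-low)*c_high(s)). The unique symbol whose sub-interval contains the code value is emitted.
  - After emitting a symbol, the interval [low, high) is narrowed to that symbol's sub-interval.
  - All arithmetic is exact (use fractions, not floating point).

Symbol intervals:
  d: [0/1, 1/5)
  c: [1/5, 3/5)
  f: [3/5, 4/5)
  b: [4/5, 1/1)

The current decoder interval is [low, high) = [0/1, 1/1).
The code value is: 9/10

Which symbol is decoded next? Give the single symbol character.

Answer: b

Derivation:
Interval width = high − low = 1/1 − 0/1 = 1/1
Scaled code = (code − low) / width = (9/10 − 0/1) / 1/1 = 9/10
  d: [0/1, 1/5) 
  c: [1/5, 3/5) 
  f: [3/5, 4/5) 
  b: [4/5, 1/1) ← scaled code falls here ✓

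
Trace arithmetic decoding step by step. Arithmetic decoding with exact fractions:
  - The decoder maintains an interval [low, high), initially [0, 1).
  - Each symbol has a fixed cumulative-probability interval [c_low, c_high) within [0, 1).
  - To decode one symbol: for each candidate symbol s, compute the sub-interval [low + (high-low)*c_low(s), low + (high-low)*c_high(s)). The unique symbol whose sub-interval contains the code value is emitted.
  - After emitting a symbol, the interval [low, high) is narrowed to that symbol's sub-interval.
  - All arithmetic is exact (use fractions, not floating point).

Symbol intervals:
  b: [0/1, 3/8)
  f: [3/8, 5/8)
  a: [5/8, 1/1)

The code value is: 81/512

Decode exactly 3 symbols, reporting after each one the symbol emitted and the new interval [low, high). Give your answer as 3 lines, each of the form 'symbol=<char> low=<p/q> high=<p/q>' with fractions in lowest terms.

Answer: symbol=b low=0/1 high=3/8
symbol=f low=9/64 high=15/64
symbol=b low=9/64 high=45/256

Derivation:
Step 1: interval [0/1, 1/1), width = 1/1 - 0/1 = 1/1
  'b': [0/1 + 1/1*0/1, 0/1 + 1/1*3/8) = [0/1, 3/8) <- contains code 81/512
  'f': [0/1 + 1/1*3/8, 0/1 + 1/1*5/8) = [3/8, 5/8)
  'a': [0/1 + 1/1*5/8, 0/1 + 1/1*1/1) = [5/8, 1/1)
  emit 'b', narrow to [0/1, 3/8)
Step 2: interval [0/1, 3/8), width = 3/8 - 0/1 = 3/8
  'b': [0/1 + 3/8*0/1, 0/1 + 3/8*3/8) = [0/1, 9/64)
  'f': [0/1 + 3/8*3/8, 0/1 + 3/8*5/8) = [9/64, 15/64) <- contains code 81/512
  'a': [0/1 + 3/8*5/8, 0/1 + 3/8*1/1) = [15/64, 3/8)
  emit 'f', narrow to [9/64, 15/64)
Step 3: interval [9/64, 15/64), width = 15/64 - 9/64 = 3/32
  'b': [9/64 + 3/32*0/1, 9/64 + 3/32*3/8) = [9/64, 45/256) <- contains code 81/512
  'f': [9/64 + 3/32*3/8, 9/64 + 3/32*5/8) = [45/256, 51/256)
  'a': [9/64 + 3/32*5/8, 9/64 + 3/32*1/1) = [51/256, 15/64)
  emit 'b', narrow to [9/64, 45/256)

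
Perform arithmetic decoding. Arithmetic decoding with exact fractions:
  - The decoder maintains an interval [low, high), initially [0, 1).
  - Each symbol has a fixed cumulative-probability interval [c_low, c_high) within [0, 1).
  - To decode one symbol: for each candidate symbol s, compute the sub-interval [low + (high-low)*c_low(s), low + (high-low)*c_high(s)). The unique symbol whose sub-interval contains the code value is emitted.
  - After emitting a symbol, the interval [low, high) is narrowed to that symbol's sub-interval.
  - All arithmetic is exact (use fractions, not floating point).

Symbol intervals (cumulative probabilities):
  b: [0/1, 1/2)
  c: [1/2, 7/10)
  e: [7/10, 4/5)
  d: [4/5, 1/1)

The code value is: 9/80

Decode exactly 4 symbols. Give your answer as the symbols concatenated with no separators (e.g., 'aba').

Answer: bbbd

Derivation:
Step 1: interval [0/1, 1/1), width = 1/1 - 0/1 = 1/1
  'b': [0/1 + 1/1*0/1, 0/1 + 1/1*1/2) = [0/1, 1/2) <- contains code 9/80
  'c': [0/1 + 1/1*1/2, 0/1 + 1/1*7/10) = [1/2, 7/10)
  'e': [0/1 + 1/1*7/10, 0/1 + 1/1*4/5) = [7/10, 4/5)
  'd': [0/1 + 1/1*4/5, 0/1 + 1/1*1/1) = [4/5, 1/1)
  emit 'b', narrow to [0/1, 1/2)
Step 2: interval [0/1, 1/2), width = 1/2 - 0/1 = 1/2
  'b': [0/1 + 1/2*0/1, 0/1 + 1/2*1/2) = [0/1, 1/4) <- contains code 9/80
  'c': [0/1 + 1/2*1/2, 0/1 + 1/2*7/10) = [1/4, 7/20)
  'e': [0/1 + 1/2*7/10, 0/1 + 1/2*4/5) = [7/20, 2/5)
  'd': [0/1 + 1/2*4/5, 0/1 + 1/2*1/1) = [2/5, 1/2)
  emit 'b', narrow to [0/1, 1/4)
Step 3: interval [0/1, 1/4), width = 1/4 - 0/1 = 1/4
  'b': [0/1 + 1/4*0/1, 0/1 + 1/4*1/2) = [0/1, 1/8) <- contains code 9/80
  'c': [0/1 + 1/4*1/2, 0/1 + 1/4*7/10) = [1/8, 7/40)
  'e': [0/1 + 1/4*7/10, 0/1 + 1/4*4/5) = [7/40, 1/5)
  'd': [0/1 + 1/4*4/5, 0/1 + 1/4*1/1) = [1/5, 1/4)
  emit 'b', narrow to [0/1, 1/8)
Step 4: interval [0/1, 1/8), width = 1/8 - 0/1 = 1/8
  'b': [0/1 + 1/8*0/1, 0/1 + 1/8*1/2) = [0/1, 1/16)
  'c': [0/1 + 1/8*1/2, 0/1 + 1/8*7/10) = [1/16, 7/80)
  'e': [0/1 + 1/8*7/10, 0/1 + 1/8*4/5) = [7/80, 1/10)
  'd': [0/1 + 1/8*4/5, 0/1 + 1/8*1/1) = [1/10, 1/8) <- contains code 9/80
  emit 'd', narrow to [1/10, 1/8)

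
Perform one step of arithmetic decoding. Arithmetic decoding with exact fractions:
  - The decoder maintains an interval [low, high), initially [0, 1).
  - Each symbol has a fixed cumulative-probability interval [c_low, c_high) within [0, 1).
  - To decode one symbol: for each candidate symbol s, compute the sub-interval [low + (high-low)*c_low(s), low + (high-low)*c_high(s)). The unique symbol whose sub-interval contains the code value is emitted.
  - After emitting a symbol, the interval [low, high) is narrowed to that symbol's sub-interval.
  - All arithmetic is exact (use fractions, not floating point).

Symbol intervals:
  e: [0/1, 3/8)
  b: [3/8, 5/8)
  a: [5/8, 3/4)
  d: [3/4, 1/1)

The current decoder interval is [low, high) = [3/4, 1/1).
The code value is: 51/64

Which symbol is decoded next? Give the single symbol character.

Answer: e

Derivation:
Interval width = high − low = 1/1 − 3/4 = 1/4
Scaled code = (code − low) / width = (51/64 − 3/4) / 1/4 = 3/16
  e: [0/1, 3/8) ← scaled code falls here ✓
  b: [3/8, 5/8) 
  a: [5/8, 3/4) 
  d: [3/4, 1/1) 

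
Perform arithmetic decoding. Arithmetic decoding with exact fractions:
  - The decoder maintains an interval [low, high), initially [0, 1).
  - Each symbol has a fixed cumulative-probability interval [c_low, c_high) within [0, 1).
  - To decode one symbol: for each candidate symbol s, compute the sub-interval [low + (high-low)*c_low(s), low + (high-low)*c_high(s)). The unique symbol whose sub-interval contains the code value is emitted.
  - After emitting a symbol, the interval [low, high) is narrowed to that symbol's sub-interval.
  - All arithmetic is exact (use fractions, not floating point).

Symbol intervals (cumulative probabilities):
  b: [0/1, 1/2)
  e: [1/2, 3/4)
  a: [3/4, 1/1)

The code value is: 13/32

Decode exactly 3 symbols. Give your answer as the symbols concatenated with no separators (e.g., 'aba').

Step 1: interval [0/1, 1/1), width = 1/1 - 0/1 = 1/1
  'b': [0/1 + 1/1*0/1, 0/1 + 1/1*1/2) = [0/1, 1/2) <- contains code 13/32
  'e': [0/1 + 1/1*1/2, 0/1 + 1/1*3/4) = [1/2, 3/4)
  'a': [0/1 + 1/1*3/4, 0/1 + 1/1*1/1) = [3/4, 1/1)
  emit 'b', narrow to [0/1, 1/2)
Step 2: interval [0/1, 1/2), width = 1/2 - 0/1 = 1/2
  'b': [0/1 + 1/2*0/1, 0/1 + 1/2*1/2) = [0/1, 1/4)
  'e': [0/1 + 1/2*1/2, 0/1 + 1/2*3/4) = [1/4, 3/8)
  'a': [0/1 + 1/2*3/4, 0/1 + 1/2*1/1) = [3/8, 1/2) <- contains code 13/32
  emit 'a', narrow to [3/8, 1/2)
Step 3: interval [3/8, 1/2), width = 1/2 - 3/8 = 1/8
  'b': [3/8 + 1/8*0/1, 3/8 + 1/8*1/2) = [3/8, 7/16) <- contains code 13/32
  'e': [3/8 + 1/8*1/2, 3/8 + 1/8*3/4) = [7/16, 15/32)
  'a': [3/8 + 1/8*3/4, 3/8 + 1/8*1/1) = [15/32, 1/2)
  emit 'b', narrow to [3/8, 7/16)

Answer: bab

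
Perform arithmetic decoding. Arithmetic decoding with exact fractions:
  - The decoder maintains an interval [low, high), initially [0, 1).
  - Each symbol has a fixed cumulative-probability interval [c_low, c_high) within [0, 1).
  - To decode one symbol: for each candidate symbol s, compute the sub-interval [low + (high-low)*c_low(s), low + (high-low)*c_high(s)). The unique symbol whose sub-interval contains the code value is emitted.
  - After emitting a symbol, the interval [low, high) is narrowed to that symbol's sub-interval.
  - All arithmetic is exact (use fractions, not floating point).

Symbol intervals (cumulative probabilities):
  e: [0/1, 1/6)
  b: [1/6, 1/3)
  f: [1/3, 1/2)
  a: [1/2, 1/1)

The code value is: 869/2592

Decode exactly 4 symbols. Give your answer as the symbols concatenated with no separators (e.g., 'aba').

Step 1: interval [0/1, 1/1), width = 1/1 - 0/1 = 1/1
  'e': [0/1 + 1/1*0/1, 0/1 + 1/1*1/6) = [0/1, 1/6)
  'b': [0/1 + 1/1*1/6, 0/1 + 1/1*1/3) = [1/6, 1/3)
  'f': [0/1 + 1/1*1/3, 0/1 + 1/1*1/2) = [1/3, 1/2) <- contains code 869/2592
  'a': [0/1 + 1/1*1/2, 0/1 + 1/1*1/1) = [1/2, 1/1)
  emit 'f', narrow to [1/3, 1/2)
Step 2: interval [1/3, 1/2), width = 1/2 - 1/3 = 1/6
  'e': [1/3 + 1/6*0/1, 1/3 + 1/6*1/6) = [1/3, 13/36) <- contains code 869/2592
  'b': [1/3 + 1/6*1/6, 1/3 + 1/6*1/3) = [13/36, 7/18)
  'f': [1/3 + 1/6*1/3, 1/3 + 1/6*1/2) = [7/18, 5/12)
  'a': [1/3 + 1/6*1/2, 1/3 + 1/6*1/1) = [5/12, 1/2)
  emit 'e', narrow to [1/3, 13/36)
Step 3: interval [1/3, 13/36), width = 13/36 - 1/3 = 1/36
  'e': [1/3 + 1/36*0/1, 1/3 + 1/36*1/6) = [1/3, 73/216) <- contains code 869/2592
  'b': [1/3 + 1/36*1/6, 1/3 + 1/36*1/3) = [73/216, 37/108)
  'f': [1/3 + 1/36*1/3, 1/3 + 1/36*1/2) = [37/108, 25/72)
  'a': [1/3 + 1/36*1/2, 1/3 + 1/36*1/1) = [25/72, 13/36)
  emit 'e', narrow to [1/3, 73/216)
Step 4: interval [1/3, 73/216), width = 73/216 - 1/3 = 1/216
  'e': [1/3 + 1/216*0/1, 1/3 + 1/216*1/6) = [1/3, 433/1296)
  'b': [1/3 + 1/216*1/6, 1/3 + 1/216*1/3) = [433/1296, 217/648)
  'f': [1/3 + 1/216*1/3, 1/3 + 1/216*1/2) = [217/648, 145/432) <- contains code 869/2592
  'a': [1/3 + 1/216*1/2, 1/3 + 1/216*1/1) = [145/432, 73/216)
  emit 'f', narrow to [217/648, 145/432)

Answer: feef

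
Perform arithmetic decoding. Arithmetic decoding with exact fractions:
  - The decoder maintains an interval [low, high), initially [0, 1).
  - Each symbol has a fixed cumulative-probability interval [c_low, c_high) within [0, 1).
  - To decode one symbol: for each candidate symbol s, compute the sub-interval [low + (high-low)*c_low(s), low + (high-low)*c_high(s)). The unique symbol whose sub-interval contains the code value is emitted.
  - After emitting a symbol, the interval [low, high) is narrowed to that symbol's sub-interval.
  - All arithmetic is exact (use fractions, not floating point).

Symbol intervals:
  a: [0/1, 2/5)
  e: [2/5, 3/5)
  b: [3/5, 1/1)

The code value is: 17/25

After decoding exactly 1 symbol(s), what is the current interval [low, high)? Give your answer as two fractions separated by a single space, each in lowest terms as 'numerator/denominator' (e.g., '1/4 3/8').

Step 1: interval [0/1, 1/1), width = 1/1 - 0/1 = 1/1
  'a': [0/1 + 1/1*0/1, 0/1 + 1/1*2/5) = [0/1, 2/5)
  'e': [0/1 + 1/1*2/5, 0/1 + 1/1*3/5) = [2/5, 3/5)
  'b': [0/1 + 1/1*3/5, 0/1 + 1/1*1/1) = [3/5, 1/1) <- contains code 17/25
  emit 'b', narrow to [3/5, 1/1)

Answer: 3/5 1/1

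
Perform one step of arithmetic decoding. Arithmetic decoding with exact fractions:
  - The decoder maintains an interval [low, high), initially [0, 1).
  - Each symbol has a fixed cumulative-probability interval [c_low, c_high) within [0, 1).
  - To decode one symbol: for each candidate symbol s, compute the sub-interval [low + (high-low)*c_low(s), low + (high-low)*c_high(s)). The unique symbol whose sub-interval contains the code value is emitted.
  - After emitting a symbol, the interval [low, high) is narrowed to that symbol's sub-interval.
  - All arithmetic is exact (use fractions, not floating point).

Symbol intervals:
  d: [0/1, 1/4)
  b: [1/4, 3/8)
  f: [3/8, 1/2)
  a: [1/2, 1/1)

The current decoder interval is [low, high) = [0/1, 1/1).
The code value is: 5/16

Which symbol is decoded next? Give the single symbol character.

Interval width = high − low = 1/1 − 0/1 = 1/1
Scaled code = (code − low) / width = (5/16 − 0/1) / 1/1 = 5/16
  d: [0/1, 1/4) 
  b: [1/4, 3/8) ← scaled code falls here ✓
  f: [3/8, 1/2) 
  a: [1/2, 1/1) 

Answer: b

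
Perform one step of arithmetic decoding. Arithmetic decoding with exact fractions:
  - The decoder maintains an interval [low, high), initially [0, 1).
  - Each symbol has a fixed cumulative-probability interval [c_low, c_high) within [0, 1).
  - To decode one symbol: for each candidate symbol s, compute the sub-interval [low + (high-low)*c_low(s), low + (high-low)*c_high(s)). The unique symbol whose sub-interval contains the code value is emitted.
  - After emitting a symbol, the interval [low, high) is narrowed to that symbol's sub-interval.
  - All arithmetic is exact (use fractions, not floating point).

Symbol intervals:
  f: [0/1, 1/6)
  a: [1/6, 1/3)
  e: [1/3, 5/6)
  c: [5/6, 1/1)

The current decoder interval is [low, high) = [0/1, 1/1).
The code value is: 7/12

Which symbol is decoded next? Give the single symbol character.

Interval width = high − low = 1/1 − 0/1 = 1/1
Scaled code = (code − low) / width = (7/12 − 0/1) / 1/1 = 7/12
  f: [0/1, 1/6) 
  a: [1/6, 1/3) 
  e: [1/3, 5/6) ← scaled code falls here ✓
  c: [5/6, 1/1) 

Answer: e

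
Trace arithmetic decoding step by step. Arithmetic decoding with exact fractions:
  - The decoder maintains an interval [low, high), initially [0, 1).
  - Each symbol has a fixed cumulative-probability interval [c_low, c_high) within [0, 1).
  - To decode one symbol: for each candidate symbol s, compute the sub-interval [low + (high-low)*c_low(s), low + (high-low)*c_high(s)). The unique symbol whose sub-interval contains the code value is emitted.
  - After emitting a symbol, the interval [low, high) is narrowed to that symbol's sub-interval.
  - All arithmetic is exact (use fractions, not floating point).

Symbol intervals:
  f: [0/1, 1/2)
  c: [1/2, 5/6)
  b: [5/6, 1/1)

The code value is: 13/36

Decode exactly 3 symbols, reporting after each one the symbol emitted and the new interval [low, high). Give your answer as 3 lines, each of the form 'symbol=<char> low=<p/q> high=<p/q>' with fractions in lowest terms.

Step 1: interval [0/1, 1/1), width = 1/1 - 0/1 = 1/1
  'f': [0/1 + 1/1*0/1, 0/1 + 1/1*1/2) = [0/1, 1/2) <- contains code 13/36
  'c': [0/1 + 1/1*1/2, 0/1 + 1/1*5/6) = [1/2, 5/6)
  'b': [0/1 + 1/1*5/6, 0/1 + 1/1*1/1) = [5/6, 1/1)
  emit 'f', narrow to [0/1, 1/2)
Step 2: interval [0/1, 1/2), width = 1/2 - 0/1 = 1/2
  'f': [0/1 + 1/2*0/1, 0/1 + 1/2*1/2) = [0/1, 1/4)
  'c': [0/1 + 1/2*1/2, 0/1 + 1/2*5/6) = [1/4, 5/12) <- contains code 13/36
  'b': [0/1 + 1/2*5/6, 0/1 + 1/2*1/1) = [5/12, 1/2)
  emit 'c', narrow to [1/4, 5/12)
Step 3: interval [1/4, 5/12), width = 5/12 - 1/4 = 1/6
  'f': [1/4 + 1/6*0/1, 1/4 + 1/6*1/2) = [1/4, 1/3)
  'c': [1/4 + 1/6*1/2, 1/4 + 1/6*5/6) = [1/3, 7/18) <- contains code 13/36
  'b': [1/4 + 1/6*5/6, 1/4 + 1/6*1/1) = [7/18, 5/12)
  emit 'c', narrow to [1/3, 7/18)

Answer: symbol=f low=0/1 high=1/2
symbol=c low=1/4 high=5/12
symbol=c low=1/3 high=7/18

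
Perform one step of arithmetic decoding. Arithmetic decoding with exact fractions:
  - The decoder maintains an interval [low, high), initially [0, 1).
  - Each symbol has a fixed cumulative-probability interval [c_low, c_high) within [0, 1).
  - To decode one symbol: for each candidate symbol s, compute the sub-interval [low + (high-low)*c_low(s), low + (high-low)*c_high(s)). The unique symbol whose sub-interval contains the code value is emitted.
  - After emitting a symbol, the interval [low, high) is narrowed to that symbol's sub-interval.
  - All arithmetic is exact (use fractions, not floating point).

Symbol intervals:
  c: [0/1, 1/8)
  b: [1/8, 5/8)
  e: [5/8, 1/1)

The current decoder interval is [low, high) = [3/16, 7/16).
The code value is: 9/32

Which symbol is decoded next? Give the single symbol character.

Interval width = high − low = 7/16 − 3/16 = 1/4
Scaled code = (code − low) / width = (9/32 − 3/16) / 1/4 = 3/8
  c: [0/1, 1/8) 
  b: [1/8, 5/8) ← scaled code falls here ✓
  e: [5/8, 1/1) 

Answer: b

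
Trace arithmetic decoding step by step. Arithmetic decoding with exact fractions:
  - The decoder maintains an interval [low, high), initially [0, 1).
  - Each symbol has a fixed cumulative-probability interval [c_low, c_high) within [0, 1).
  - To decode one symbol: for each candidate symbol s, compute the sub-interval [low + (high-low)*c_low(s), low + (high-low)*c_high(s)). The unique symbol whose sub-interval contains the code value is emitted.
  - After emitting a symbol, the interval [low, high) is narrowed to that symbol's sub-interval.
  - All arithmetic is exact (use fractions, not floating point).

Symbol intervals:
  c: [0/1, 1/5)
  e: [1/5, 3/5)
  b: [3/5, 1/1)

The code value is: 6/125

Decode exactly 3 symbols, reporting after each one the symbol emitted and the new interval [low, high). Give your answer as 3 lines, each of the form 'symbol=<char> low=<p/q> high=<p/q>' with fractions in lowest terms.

Answer: symbol=c low=0/1 high=1/5
symbol=e low=1/25 high=3/25
symbol=c low=1/25 high=7/125

Derivation:
Step 1: interval [0/1, 1/1), width = 1/1 - 0/1 = 1/1
  'c': [0/1 + 1/1*0/1, 0/1 + 1/1*1/5) = [0/1, 1/5) <- contains code 6/125
  'e': [0/1 + 1/1*1/5, 0/1 + 1/1*3/5) = [1/5, 3/5)
  'b': [0/1 + 1/1*3/5, 0/1 + 1/1*1/1) = [3/5, 1/1)
  emit 'c', narrow to [0/1, 1/5)
Step 2: interval [0/1, 1/5), width = 1/5 - 0/1 = 1/5
  'c': [0/1 + 1/5*0/1, 0/1 + 1/5*1/5) = [0/1, 1/25)
  'e': [0/1 + 1/5*1/5, 0/1 + 1/5*3/5) = [1/25, 3/25) <- contains code 6/125
  'b': [0/1 + 1/5*3/5, 0/1 + 1/5*1/1) = [3/25, 1/5)
  emit 'e', narrow to [1/25, 3/25)
Step 3: interval [1/25, 3/25), width = 3/25 - 1/25 = 2/25
  'c': [1/25 + 2/25*0/1, 1/25 + 2/25*1/5) = [1/25, 7/125) <- contains code 6/125
  'e': [1/25 + 2/25*1/5, 1/25 + 2/25*3/5) = [7/125, 11/125)
  'b': [1/25 + 2/25*3/5, 1/25 + 2/25*1/1) = [11/125, 3/25)
  emit 'c', narrow to [1/25, 7/125)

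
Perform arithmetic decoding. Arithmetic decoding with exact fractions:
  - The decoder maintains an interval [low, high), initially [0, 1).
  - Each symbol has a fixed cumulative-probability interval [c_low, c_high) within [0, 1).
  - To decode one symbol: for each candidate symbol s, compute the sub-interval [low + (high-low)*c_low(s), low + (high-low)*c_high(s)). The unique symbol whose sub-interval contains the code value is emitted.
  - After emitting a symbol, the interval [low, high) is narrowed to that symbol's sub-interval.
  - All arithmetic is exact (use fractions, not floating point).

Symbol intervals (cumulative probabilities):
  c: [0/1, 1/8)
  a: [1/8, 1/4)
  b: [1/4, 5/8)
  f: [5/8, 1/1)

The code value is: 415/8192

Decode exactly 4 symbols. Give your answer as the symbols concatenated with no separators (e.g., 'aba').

Answer: cbbb

Derivation:
Step 1: interval [0/1, 1/1), width = 1/1 - 0/1 = 1/1
  'c': [0/1 + 1/1*0/1, 0/1 + 1/1*1/8) = [0/1, 1/8) <- contains code 415/8192
  'a': [0/1 + 1/1*1/8, 0/1 + 1/1*1/4) = [1/8, 1/4)
  'b': [0/1 + 1/1*1/4, 0/1 + 1/1*5/8) = [1/4, 5/8)
  'f': [0/1 + 1/1*5/8, 0/1 + 1/1*1/1) = [5/8, 1/1)
  emit 'c', narrow to [0/1, 1/8)
Step 2: interval [0/1, 1/8), width = 1/8 - 0/1 = 1/8
  'c': [0/1 + 1/8*0/1, 0/1 + 1/8*1/8) = [0/1, 1/64)
  'a': [0/1 + 1/8*1/8, 0/1 + 1/8*1/4) = [1/64, 1/32)
  'b': [0/1 + 1/8*1/4, 0/1 + 1/8*5/8) = [1/32, 5/64) <- contains code 415/8192
  'f': [0/1 + 1/8*5/8, 0/1 + 1/8*1/1) = [5/64, 1/8)
  emit 'b', narrow to [1/32, 5/64)
Step 3: interval [1/32, 5/64), width = 5/64 - 1/32 = 3/64
  'c': [1/32 + 3/64*0/1, 1/32 + 3/64*1/8) = [1/32, 19/512)
  'a': [1/32 + 3/64*1/8, 1/32 + 3/64*1/4) = [19/512, 11/256)
  'b': [1/32 + 3/64*1/4, 1/32 + 3/64*5/8) = [11/256, 31/512) <- contains code 415/8192
  'f': [1/32 + 3/64*5/8, 1/32 + 3/64*1/1) = [31/512, 5/64)
  emit 'b', narrow to [11/256, 31/512)
Step 4: interval [11/256, 31/512), width = 31/512 - 11/256 = 9/512
  'c': [11/256 + 9/512*0/1, 11/256 + 9/512*1/8) = [11/256, 185/4096)
  'a': [11/256 + 9/512*1/8, 11/256 + 9/512*1/4) = [185/4096, 97/2048)
  'b': [11/256 + 9/512*1/4, 11/256 + 9/512*5/8) = [97/2048, 221/4096) <- contains code 415/8192
  'f': [11/256 + 9/512*5/8, 11/256 + 9/512*1/1) = [221/4096, 31/512)
  emit 'b', narrow to [97/2048, 221/4096)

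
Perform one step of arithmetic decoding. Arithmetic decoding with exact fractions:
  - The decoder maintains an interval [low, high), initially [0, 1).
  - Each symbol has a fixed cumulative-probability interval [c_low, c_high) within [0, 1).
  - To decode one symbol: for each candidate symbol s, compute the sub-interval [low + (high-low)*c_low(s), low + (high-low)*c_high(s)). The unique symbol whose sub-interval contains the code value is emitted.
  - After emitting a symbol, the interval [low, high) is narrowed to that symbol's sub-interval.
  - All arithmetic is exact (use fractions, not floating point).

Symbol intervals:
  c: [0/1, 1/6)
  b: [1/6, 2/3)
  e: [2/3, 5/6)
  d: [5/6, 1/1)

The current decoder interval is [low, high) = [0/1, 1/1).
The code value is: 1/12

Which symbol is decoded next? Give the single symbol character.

Interval width = high − low = 1/1 − 0/1 = 1/1
Scaled code = (code − low) / width = (1/12 − 0/1) / 1/1 = 1/12
  c: [0/1, 1/6) ← scaled code falls here ✓
  b: [1/6, 2/3) 
  e: [2/3, 5/6) 
  d: [5/6, 1/1) 

Answer: c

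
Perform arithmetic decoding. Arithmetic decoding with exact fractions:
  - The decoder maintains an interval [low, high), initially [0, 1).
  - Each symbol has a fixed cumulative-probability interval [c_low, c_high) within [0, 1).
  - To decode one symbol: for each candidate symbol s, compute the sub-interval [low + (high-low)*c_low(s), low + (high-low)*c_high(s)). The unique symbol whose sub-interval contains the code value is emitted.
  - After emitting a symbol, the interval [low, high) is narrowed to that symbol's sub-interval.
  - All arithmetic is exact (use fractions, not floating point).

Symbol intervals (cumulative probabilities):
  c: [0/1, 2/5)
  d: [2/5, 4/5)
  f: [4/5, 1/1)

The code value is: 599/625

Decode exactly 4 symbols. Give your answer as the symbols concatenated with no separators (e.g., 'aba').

Step 1: interval [0/1, 1/1), width = 1/1 - 0/1 = 1/1
  'c': [0/1 + 1/1*0/1, 0/1 + 1/1*2/5) = [0/1, 2/5)
  'd': [0/1 + 1/1*2/5, 0/1 + 1/1*4/5) = [2/5, 4/5)
  'f': [0/1 + 1/1*4/5, 0/1 + 1/1*1/1) = [4/5, 1/1) <- contains code 599/625
  emit 'f', narrow to [4/5, 1/1)
Step 2: interval [4/5, 1/1), width = 1/1 - 4/5 = 1/5
  'c': [4/5 + 1/5*0/1, 4/5 + 1/5*2/5) = [4/5, 22/25)
  'd': [4/5 + 1/5*2/5, 4/5 + 1/5*4/5) = [22/25, 24/25) <- contains code 599/625
  'f': [4/5 + 1/5*4/5, 4/5 + 1/5*1/1) = [24/25, 1/1)
  emit 'd', narrow to [22/25, 24/25)
Step 3: interval [22/25, 24/25), width = 24/25 - 22/25 = 2/25
  'c': [22/25 + 2/25*0/1, 22/25 + 2/25*2/5) = [22/25, 114/125)
  'd': [22/25 + 2/25*2/5, 22/25 + 2/25*4/5) = [114/125, 118/125)
  'f': [22/25 + 2/25*4/5, 22/25 + 2/25*1/1) = [118/125, 24/25) <- contains code 599/625
  emit 'f', narrow to [118/125, 24/25)
Step 4: interval [118/125, 24/25), width = 24/25 - 118/125 = 2/125
  'c': [118/125 + 2/125*0/1, 118/125 + 2/125*2/5) = [118/125, 594/625)
  'd': [118/125 + 2/125*2/5, 118/125 + 2/125*4/5) = [594/625, 598/625)
  'f': [118/125 + 2/125*4/5, 118/125 + 2/125*1/1) = [598/625, 24/25) <- contains code 599/625
  emit 'f', narrow to [598/625, 24/25)

Answer: fdff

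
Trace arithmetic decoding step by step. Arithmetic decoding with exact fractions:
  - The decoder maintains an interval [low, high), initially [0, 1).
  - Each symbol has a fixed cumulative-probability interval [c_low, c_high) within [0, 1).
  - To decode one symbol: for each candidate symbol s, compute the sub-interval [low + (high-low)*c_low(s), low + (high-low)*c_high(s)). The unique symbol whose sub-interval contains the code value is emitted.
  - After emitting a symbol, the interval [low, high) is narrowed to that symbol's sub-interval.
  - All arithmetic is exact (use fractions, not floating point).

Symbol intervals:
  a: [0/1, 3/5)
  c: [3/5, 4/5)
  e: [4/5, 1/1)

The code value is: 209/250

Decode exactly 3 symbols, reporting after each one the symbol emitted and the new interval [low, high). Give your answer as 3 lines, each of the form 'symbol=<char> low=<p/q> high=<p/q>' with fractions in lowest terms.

Step 1: interval [0/1, 1/1), width = 1/1 - 0/1 = 1/1
  'a': [0/1 + 1/1*0/1, 0/1 + 1/1*3/5) = [0/1, 3/5)
  'c': [0/1 + 1/1*3/5, 0/1 + 1/1*4/5) = [3/5, 4/5)
  'e': [0/1 + 1/1*4/5, 0/1 + 1/1*1/1) = [4/5, 1/1) <- contains code 209/250
  emit 'e', narrow to [4/5, 1/1)
Step 2: interval [4/5, 1/1), width = 1/1 - 4/5 = 1/5
  'a': [4/5 + 1/5*0/1, 4/5 + 1/5*3/5) = [4/5, 23/25) <- contains code 209/250
  'c': [4/5 + 1/5*3/5, 4/5 + 1/5*4/5) = [23/25, 24/25)
  'e': [4/5 + 1/5*4/5, 4/5 + 1/5*1/1) = [24/25, 1/1)
  emit 'a', narrow to [4/5, 23/25)
Step 3: interval [4/5, 23/25), width = 23/25 - 4/5 = 3/25
  'a': [4/5 + 3/25*0/1, 4/5 + 3/25*3/5) = [4/5, 109/125) <- contains code 209/250
  'c': [4/5 + 3/25*3/5, 4/5 + 3/25*4/5) = [109/125, 112/125)
  'e': [4/5 + 3/25*4/5, 4/5 + 3/25*1/1) = [112/125, 23/25)
  emit 'a', narrow to [4/5, 109/125)

Answer: symbol=e low=4/5 high=1/1
symbol=a low=4/5 high=23/25
symbol=a low=4/5 high=109/125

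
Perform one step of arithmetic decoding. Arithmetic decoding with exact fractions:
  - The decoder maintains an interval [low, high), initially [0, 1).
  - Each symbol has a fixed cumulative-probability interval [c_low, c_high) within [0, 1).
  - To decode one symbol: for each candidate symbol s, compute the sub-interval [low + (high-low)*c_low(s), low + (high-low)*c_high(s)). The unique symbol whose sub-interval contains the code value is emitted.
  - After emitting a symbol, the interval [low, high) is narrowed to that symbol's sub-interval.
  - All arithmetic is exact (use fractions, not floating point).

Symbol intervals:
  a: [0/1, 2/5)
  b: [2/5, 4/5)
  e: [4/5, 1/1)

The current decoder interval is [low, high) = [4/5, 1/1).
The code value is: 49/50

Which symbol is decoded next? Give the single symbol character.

Interval width = high − low = 1/1 − 4/5 = 1/5
Scaled code = (code − low) / width = (49/50 − 4/5) / 1/5 = 9/10
  a: [0/1, 2/5) 
  b: [2/5, 4/5) 
  e: [4/5, 1/1) ← scaled code falls here ✓

Answer: e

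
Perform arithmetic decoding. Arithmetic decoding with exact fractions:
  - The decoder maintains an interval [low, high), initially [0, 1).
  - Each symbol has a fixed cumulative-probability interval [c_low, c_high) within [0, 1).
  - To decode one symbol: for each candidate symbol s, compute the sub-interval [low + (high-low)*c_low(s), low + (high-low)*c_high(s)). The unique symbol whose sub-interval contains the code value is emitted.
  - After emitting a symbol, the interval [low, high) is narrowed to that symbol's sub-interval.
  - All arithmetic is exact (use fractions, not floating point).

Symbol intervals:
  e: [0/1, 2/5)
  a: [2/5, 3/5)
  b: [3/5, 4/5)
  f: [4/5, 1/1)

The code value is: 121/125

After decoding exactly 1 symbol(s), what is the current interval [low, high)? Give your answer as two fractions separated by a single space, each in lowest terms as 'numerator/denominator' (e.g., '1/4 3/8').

Step 1: interval [0/1, 1/1), width = 1/1 - 0/1 = 1/1
  'e': [0/1 + 1/1*0/1, 0/1 + 1/1*2/5) = [0/1, 2/5)
  'a': [0/1 + 1/1*2/5, 0/1 + 1/1*3/5) = [2/5, 3/5)
  'b': [0/1 + 1/1*3/5, 0/1 + 1/1*4/5) = [3/5, 4/5)
  'f': [0/1 + 1/1*4/5, 0/1 + 1/1*1/1) = [4/5, 1/1) <- contains code 121/125
  emit 'f', narrow to [4/5, 1/1)

Answer: 4/5 1/1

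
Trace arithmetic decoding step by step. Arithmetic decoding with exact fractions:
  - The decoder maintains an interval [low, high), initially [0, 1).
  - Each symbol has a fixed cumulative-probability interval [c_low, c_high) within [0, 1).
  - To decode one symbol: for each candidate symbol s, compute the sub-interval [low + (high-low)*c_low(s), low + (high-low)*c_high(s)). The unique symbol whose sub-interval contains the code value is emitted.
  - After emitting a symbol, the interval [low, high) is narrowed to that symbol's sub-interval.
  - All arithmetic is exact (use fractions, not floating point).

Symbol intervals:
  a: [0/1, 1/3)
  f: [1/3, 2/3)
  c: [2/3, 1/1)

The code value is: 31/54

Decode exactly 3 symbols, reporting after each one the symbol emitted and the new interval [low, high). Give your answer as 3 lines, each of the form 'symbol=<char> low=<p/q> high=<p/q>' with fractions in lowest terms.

Step 1: interval [0/1, 1/1), width = 1/1 - 0/1 = 1/1
  'a': [0/1 + 1/1*0/1, 0/1 + 1/1*1/3) = [0/1, 1/3)
  'f': [0/1 + 1/1*1/3, 0/1 + 1/1*2/3) = [1/3, 2/3) <- contains code 31/54
  'c': [0/1 + 1/1*2/3, 0/1 + 1/1*1/1) = [2/3, 1/1)
  emit 'f', narrow to [1/3, 2/3)
Step 2: interval [1/3, 2/3), width = 2/3 - 1/3 = 1/3
  'a': [1/3 + 1/3*0/1, 1/3 + 1/3*1/3) = [1/3, 4/9)
  'f': [1/3 + 1/3*1/3, 1/3 + 1/3*2/3) = [4/9, 5/9)
  'c': [1/3 + 1/3*2/3, 1/3 + 1/3*1/1) = [5/9, 2/3) <- contains code 31/54
  emit 'c', narrow to [5/9, 2/3)
Step 3: interval [5/9, 2/3), width = 2/3 - 5/9 = 1/9
  'a': [5/9 + 1/9*0/1, 5/9 + 1/9*1/3) = [5/9, 16/27) <- contains code 31/54
  'f': [5/9 + 1/9*1/3, 5/9 + 1/9*2/3) = [16/27, 17/27)
  'c': [5/9 + 1/9*2/3, 5/9 + 1/9*1/1) = [17/27, 2/3)
  emit 'a', narrow to [5/9, 16/27)

Answer: symbol=f low=1/3 high=2/3
symbol=c low=5/9 high=2/3
symbol=a low=5/9 high=16/27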